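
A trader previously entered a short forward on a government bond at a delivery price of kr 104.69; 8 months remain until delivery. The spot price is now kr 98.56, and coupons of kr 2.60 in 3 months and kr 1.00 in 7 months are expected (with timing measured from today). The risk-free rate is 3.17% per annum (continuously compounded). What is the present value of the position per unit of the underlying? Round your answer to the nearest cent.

kr 7.50

PV(remaining coupons) I = 2.60·e^(−0.0317·3/12) + 1.00·e^(−0.0317·7/12) = 3.5612
Current forward F = (S − I)·e^(rT) = (98.56 − 3.5612)·e^(0.0317·8/12) = 94.9988 × 1.021358 = 97.0278
Value (long) = (F − K)·e^(−rT) = (97.0278 − 104.69) × 0.979088 = -7.5020
Short position value = −(long value) = kr 7.50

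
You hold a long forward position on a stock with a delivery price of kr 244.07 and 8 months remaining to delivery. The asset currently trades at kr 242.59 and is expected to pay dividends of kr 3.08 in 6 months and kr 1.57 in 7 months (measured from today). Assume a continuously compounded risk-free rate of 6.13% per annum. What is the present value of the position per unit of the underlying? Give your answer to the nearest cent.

kr 3.79

PV(remaining dividends) I = 3.08·e^(−0.0613·6/12) + 1.57·e^(−0.0613·7/12) = 4.5019
Current forward F = (S − I)·e^(rT) = (242.59 − 4.5019)·e^(0.0613·8/12) = 238.0881 × 1.041713 = 248.0195
Value (long) = (F − K)·e^(−rT) = (248.0195 − 244.07) × 0.959957 = 3.7914
Value = kr 3.79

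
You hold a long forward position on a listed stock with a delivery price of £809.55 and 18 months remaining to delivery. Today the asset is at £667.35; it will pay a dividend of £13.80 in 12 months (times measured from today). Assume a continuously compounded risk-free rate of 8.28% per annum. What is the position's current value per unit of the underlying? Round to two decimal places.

-£60.35

PV(remaining dividends) I = 13.80·e^(−0.0828·12/12) = 12.7034
Current forward F = (S − I)·e^(rT) = (667.35 − 12.7034)·e^(0.0828·18/12) = 654.6466 × 1.132242 = 741.2184
Value (long) = (F − K)·e^(−rT) = (741.2184 − 809.55) × 0.883203 = -60.3507
Value = -£60.35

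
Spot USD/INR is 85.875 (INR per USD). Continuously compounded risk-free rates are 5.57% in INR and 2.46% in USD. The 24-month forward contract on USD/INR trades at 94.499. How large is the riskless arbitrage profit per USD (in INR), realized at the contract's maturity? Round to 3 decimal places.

Fair forward: F* = S·e^(carry·T), with carry = (r_INR − r_USD) = 0.0557 − 0.0246 = 0.0311
F* = 85.875 · e^(0.0311 × 24/12) = 85.875 · e^0.062200 = 85.875 × 1.064175 = 91.3860
Market 94.499 > fair 91.3860: forward overpriced → cash-and-carry (buy spot, short the forward).
At maturity, profit = |F_mkt − F*| = |94.499 − 91.3860| = 3.113 per USD (in INR)

3.113 per USD (in INR)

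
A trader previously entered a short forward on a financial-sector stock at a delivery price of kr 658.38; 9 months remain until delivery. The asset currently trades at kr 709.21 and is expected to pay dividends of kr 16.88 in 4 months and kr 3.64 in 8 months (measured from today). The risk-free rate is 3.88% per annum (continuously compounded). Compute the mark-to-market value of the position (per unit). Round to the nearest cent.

-kr 49.50

PV(remaining dividends) I = 16.88·e^(−0.0388·4/12) + 3.64·e^(−0.0388·8/12) = 20.2101
Current forward F = (S − I)·e^(rT) = (709.21 − 20.2101)·e^(0.0388·9/12) = 688.9999 × 1.029528 = 709.3447
Value (long) = (F − K)·e^(−rT) = (709.3447 − 658.38) × 0.971319 = 49.5030
Short position value = −(long value) = -kr 49.50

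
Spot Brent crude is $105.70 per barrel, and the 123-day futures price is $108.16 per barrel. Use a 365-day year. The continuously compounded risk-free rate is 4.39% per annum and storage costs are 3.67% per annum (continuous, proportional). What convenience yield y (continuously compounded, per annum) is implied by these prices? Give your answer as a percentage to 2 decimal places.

F = S·e^((r+u−y)T) ⇒ (r+u−y) = ln(F/S)/T
ln(108.16/105.70) = 0.023007; /T ⇒ 0.068273
y = r + u − ln(F/S)/T = 0.0439 + 0.0367 − 0.068273 = 0.012327
y = 1.23%

1.23%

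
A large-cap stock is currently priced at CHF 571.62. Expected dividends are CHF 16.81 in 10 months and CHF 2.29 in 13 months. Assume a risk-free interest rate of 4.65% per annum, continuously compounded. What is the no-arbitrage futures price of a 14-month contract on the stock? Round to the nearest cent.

PV(dividends) I = 16.81·e^(−0.0465·10/12) + 2.29·e^(−0.0465·13/12)
I = 16.1711 + 2.1775 = 18.3486
F = (S − I)·e^(rT) = (571.62 − 18.3486) · e^(0.0465·14/12)
= 553.2714 · e^0.054250 = 553.2714 × 1.055749 = CHF 584.12

CHF 584.12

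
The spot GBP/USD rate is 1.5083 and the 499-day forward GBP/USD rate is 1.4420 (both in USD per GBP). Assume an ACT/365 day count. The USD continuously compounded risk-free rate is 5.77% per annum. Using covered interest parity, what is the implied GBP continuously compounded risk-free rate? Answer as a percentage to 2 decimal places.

F = S·e^((r_USD − r_GBP)T) ⇒ r_GBP = r_USD − ln(F/S)/T
ln(1.4420/1.5083) = -0.044952; /(499/365) = -0.032881
r_GBP = 0.0577 + 0.032881 = 0.090581
r_GBP = 9.06%

9.06%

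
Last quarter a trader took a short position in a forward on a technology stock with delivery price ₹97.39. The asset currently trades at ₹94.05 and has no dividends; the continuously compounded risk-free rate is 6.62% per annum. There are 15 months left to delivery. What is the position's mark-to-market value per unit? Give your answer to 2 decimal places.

Current fair forward for the remaining 15 months: F = S·e^(r·T), r = 0.0662
F = 94.05 · e^(0.0662 × 15/12) = 94.05 × 1.086270 = 102.1637
Value of long forward = (F − K)·e^(−rT) = (102.1637 − 97.39) · e^(−0.0662·15/12)
= 4.7737 × 0.920581 = 4.39
Short position value = −(long value) = -₹4.39

-₹4.39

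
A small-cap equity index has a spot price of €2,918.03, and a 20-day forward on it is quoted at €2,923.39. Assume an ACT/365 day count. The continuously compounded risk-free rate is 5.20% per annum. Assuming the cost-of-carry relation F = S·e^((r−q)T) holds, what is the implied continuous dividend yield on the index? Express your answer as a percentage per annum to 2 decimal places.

From F = S·e^((r−q)T): (r − q) = ln(F/S)/T
ln(2923.39/2918.03) = ln(1.001837) = 0.001835
(r − q) = 0.001835 / (20/365) = 0.033489
q = r − ln(F/S)/T = 0.0520 − 0.033489 = 0.018511
q = 1.85%

1.85%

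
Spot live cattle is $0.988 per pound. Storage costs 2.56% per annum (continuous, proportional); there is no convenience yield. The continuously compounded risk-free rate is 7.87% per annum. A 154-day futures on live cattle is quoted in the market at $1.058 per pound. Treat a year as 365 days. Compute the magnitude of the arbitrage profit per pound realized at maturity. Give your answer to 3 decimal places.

Fair futures: F* = S·e^(carry·T), with carry = (r + u) = 0.0787 + 0.0256 = 0.1043
F* = 0.988 · e^(0.1043 × 154/365) = 0.988 · e^0.044006 = 0.988 × 1.044989 = $1.0324
Market $1.058 > fair $1.0324: forward overpriced → cash-and-carry (buy spot, short the forward).
At maturity, profit = |F_mkt − F*| = |1.058 − 1.0324| = $0.026 per pound

$0.026 per pound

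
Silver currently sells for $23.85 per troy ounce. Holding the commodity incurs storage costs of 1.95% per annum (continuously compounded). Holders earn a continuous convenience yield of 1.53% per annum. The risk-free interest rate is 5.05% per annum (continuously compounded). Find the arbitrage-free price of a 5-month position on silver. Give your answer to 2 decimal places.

Net carry = r + u − y = 0.0505 + 0.0195 − 0.0153 = 0.0547
F = S·e^((r+u−y)T) = 23.85 · e^(0.0547 × 5/12) = 23.85 · e^0.022792
= 23.85 × 1.023054 = $24.40 per troy ounce

$24.40 per troy ounce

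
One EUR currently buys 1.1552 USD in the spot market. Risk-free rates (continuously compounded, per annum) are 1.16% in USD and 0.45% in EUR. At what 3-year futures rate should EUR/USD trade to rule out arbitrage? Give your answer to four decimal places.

1.1801

F = S·e^((r_USD − r_EUR)T) = 1.1552 · e^((0.0116 − 0.0045) × 3)
= 1.1552 · e^0.021300 = 1.1552 × 1.021528
F = 1.1801 USD per EUR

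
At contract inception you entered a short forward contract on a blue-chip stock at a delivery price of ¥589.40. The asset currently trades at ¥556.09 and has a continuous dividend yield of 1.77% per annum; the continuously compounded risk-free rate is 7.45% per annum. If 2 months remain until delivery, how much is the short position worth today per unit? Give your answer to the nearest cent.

¥27.67

Current fair forward for the remaining 2 months: F = S·e^((r − q)·T), (r − q) = 0.0745 − 0.0177 = 0.0568
F = 556.09 · e^(0.0568 × 2/12) = 556.09 × 1.009512 = 561.3795
Value of long forward = (F − K)·e^(−rT) = (561.3795 − 589.40) · e^(−0.0745·2/12)
= -28.0205 × 0.987660 = -27.67
Short position value = −(long value) = ¥27.67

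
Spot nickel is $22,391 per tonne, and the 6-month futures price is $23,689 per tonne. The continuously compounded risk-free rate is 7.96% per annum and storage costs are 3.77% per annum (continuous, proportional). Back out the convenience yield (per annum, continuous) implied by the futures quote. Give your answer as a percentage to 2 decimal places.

0.46%

F = S·e^((r+u−y)T) ⇒ (r+u−y) = ln(F/S)/T
ln(23689/22391) = 0.056352; /T ⇒ 0.112704
y = r + u − ln(F/S)/T = 0.0796 + 0.0377 − 0.112704 = 0.004596
y = 0.46%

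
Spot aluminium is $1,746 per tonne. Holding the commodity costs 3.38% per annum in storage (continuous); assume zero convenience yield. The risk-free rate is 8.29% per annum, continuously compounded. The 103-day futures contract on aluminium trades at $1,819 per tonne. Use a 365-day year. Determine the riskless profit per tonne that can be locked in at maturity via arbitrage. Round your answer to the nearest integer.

$15 per tonne

Fair futures: F* = S·e^(carry·T), with carry = (r + u) = 0.0829 + 0.0338 = 0.1167
F* = 1746 · e^(0.1167 × 103/365) = 1746 · e^0.032932 = 1746 × 1.033480 = $1804.4561
Market $1819 > fair $1804.4561: forward overpriced → cash-and-carry (buy spot, short the forward).
At maturity, profit = |F_mkt − F*| = |1819 − 1804.4561| = $15 per tonne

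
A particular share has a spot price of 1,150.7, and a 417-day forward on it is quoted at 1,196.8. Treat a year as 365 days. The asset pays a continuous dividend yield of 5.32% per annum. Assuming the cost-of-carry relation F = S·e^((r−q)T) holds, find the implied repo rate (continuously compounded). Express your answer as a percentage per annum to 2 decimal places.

8.76%

From F = S·e^((r−q)T): (r − q) = ln(F/S)/T
ln(1196.8/1150.7) = ln(1.040063) = 0.039281
(r − q) = 0.039281 / (417/365) = 0.034383
r = ln(F/S)/T + q = 0.034383 + 0.0532 = 0.087583
r = 8.76%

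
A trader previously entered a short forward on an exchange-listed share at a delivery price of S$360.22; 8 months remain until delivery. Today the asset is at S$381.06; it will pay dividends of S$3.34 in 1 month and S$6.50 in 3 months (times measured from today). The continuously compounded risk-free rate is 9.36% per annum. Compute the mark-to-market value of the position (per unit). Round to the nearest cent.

PV(remaining dividends) I = 3.34·e^(−0.0936·1/12) + 6.50·e^(−0.0936·3/12) = 9.6637
Current forward F = (S − I)·e^(rT) = (381.06 − 9.6637)·e^(0.0936·8/12) = 371.3963 × 1.064388 = 395.3098
Value (long) = (F − K)·e^(−rT) = (395.3098 − 360.22) × 0.939507 = 32.9671
Short position value = −(long value) = -S$32.97

-S$32.97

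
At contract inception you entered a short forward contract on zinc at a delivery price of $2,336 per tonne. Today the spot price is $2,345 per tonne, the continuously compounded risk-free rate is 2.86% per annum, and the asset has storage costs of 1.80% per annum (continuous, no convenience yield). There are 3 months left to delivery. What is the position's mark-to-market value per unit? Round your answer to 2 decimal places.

-$36.22 per tonne

Current fair forward for the remaining 3 months: F = S·e^((r + u)·T), (r + u) = 0.0286 + 0.0180 = 0.0466
F = 2345 · e^(0.0466 × 3/12) = 2345 × 1.01171813 = 2372.4790
Value of long forward = (F − K)·e^(−rT) = (2372.4790 − 2336) · e^(−0.0286·3/12)
= 36.4790 × 0.99287550 = 36.22
Short position value = −(long value) = -$36.22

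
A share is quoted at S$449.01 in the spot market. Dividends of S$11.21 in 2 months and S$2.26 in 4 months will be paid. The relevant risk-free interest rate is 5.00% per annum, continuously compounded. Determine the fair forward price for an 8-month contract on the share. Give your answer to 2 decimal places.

PV(dividends) I = 11.21·e^(−0.0500·2/12) + 2.26·e^(−0.0500·4/12)
I = 11.1170 + 2.2226 = 13.3396
F = (S − I)·e^(rT) = (449.01 − 13.3396) · e^(0.0500·8/12)
= 435.6704 · e^0.033333 = 435.6704 × 1.033895 = S$450.44

S$450.44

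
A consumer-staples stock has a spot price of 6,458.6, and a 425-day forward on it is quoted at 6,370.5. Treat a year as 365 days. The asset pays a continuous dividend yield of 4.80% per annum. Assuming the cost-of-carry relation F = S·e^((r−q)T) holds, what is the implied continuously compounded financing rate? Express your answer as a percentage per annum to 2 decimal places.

3.62%

From F = S·e^((r−q)T): (r − q) = ln(F/S)/T
ln(6370.5/6458.6) = ln(0.986359) = -0.013735
(r − q) = -0.013735 / (425/365) = -0.011796
r = ln(F/S)/T + q = -0.011796 + 0.0480 = 0.036204
r = 3.62%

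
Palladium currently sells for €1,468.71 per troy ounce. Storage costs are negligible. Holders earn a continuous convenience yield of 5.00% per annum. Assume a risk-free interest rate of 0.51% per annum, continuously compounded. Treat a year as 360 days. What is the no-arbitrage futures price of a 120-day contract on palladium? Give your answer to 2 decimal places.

Net carry = r + u − y = 0.0051 + 0.0000 − 0.0500 = -0.0449
F = S·e^((r+u−y)T) = 1468.71 · e^(-0.0449 × 120/360) = 1468.71 · e^-0.01496667
= 1468.71 × 0.98514477 = €1,446.89 per troy ounce

€1,446.89 per troy ounce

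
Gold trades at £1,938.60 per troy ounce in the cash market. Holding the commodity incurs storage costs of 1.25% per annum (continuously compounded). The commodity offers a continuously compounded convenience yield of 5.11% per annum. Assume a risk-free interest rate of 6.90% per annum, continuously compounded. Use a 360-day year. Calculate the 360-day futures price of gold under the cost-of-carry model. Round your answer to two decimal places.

£1,998.44 per troy ounce

Net carry = r + u − y = 0.0690 + 0.0125 − 0.0511 = 0.0304
F = S·e^((r+u−y)T) = 1938.60 · e^(0.0304 × 360/360) = 1938.60 · e^0.03040000
= 1938.60 × 1.03086680 = £1,998.44 per troy ounce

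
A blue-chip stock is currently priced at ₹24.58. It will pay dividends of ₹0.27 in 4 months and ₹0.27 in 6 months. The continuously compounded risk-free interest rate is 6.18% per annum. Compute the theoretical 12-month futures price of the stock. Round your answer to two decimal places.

PV(dividends) I = 0.27·e^(−0.0618·4/12) + 0.27·e^(−0.0618·6/12)
I = 0.2645 + 0.2618 = 0.5263
F = (S − I)·e^(rT) = (24.58 − 0.5263) · e^(0.0618·12/12)
= 24.0537 · e^0.061800 = 24.0537 × 1.063750 = ₹25.59

₹25.59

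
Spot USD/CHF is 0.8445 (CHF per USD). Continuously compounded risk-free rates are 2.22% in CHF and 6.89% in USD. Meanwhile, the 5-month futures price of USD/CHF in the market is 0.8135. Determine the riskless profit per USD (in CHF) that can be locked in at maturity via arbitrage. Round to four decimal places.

0.0147 per USD (in CHF)

Fair futures: F* = S·e^(carry·T), with carry = (r_CHF − r_USD) = 0.0222 − 0.0689 = -0.0467
F* = 0.8445 · e^(-0.0467 × 5/12) = 0.8445 · e^-0.019458 = 0.8445 × 0.980730 = 0.8282
Market 0.8135 < fair 0.8282: forward underpriced → reverse cash-and-carry (short spot, go long the forward).
At maturity, profit = |F_mkt − F*| = |0.8135 − 0.8282| = 0.0147 per USD (in CHF)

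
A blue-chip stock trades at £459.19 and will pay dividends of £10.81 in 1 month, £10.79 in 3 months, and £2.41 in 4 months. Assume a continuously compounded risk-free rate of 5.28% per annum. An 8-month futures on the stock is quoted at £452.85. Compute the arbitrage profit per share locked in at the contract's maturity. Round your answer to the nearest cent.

£1.84 per share

PV(dividends) I = 10.81·e^(−0.0528·1/12) + 10.79·e^(−0.0528·3/12) + 2.41·e^(−0.0528·4/12) = 23.7790
Fair futures F* = (S − I)·e^(rT) = (459.19 − 23.7790)·e^0.035200 = 435.4110 × 1.035827 = 451.0105
Market £452.85 > fair 451.0105: forward overpriced → cash-and-carry (borrow at r, buy the stock and collect the dividends, short the forward).
Profit at T = |F_mkt − F*| = |452.85 − 451.0105| = £1.84 per share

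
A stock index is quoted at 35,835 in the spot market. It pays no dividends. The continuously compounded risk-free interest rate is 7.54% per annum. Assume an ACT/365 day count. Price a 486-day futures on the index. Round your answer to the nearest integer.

39,619

F = S·e^(rT) = 35835 · e^(0.0754 × 486/365)
= 35835 · e^0.100396 = 35835 × 1.105609
F = 39,619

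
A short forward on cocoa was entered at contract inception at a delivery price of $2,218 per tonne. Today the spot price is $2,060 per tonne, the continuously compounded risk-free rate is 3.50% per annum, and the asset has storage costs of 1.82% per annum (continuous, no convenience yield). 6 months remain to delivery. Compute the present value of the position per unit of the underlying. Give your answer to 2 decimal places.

$100.69 per tonne

Current fair forward for the remaining 6 months: F = S·e^((r + u)·T), (r + u) = 0.0350 + 0.0182 = 0.0532
F = 2060 · e^(0.0532 × 6/12) = 2060 × 1.02695694 = 2115.5313
Value of long forward = (F − K)·e^(−rT) = (2115.5313 − 2218) · e^(−0.0350·6/12)
= -102.4687 × 0.98265224 = -100.69
Short position value = −(long value) = $100.69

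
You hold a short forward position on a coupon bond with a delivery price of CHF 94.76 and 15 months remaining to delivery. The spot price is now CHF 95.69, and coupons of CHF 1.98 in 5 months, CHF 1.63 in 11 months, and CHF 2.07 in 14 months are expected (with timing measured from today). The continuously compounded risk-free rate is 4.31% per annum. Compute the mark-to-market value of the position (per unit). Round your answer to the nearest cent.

PV(remaining coupons) I = 1.98·e^(−0.0431·5/12) + 1.63·e^(−0.0431·11/12) + 2.07·e^(−0.0431·14/12) = 5.4801
Current forward F = (S − I)·e^(rT) = (95.69 − 5.4801)·e^(0.0431·15/12) = 90.2099 × 1.055353 = 95.2033
Value (long) = (F − K)·e^(−rT) = (95.2033 − 94.76) × 0.947551 = 0.4200
Short position value = −(long value) = -CHF 0.42

-CHF 0.42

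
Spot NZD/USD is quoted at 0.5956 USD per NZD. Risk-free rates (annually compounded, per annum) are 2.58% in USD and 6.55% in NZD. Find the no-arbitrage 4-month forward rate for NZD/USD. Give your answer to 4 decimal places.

By covered interest parity, F = S · (1+r_USD)^T / (1+r_NZD)^T
= 0.5956 × 1.008527 / 1.021373 = 0.5956 × 0.987423
F = 0.5881 USD per NZD

0.5881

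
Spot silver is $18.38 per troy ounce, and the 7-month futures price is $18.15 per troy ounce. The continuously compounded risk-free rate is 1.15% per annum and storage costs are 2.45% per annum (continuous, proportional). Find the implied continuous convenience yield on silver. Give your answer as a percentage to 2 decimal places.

5.76%

F = S·e^((r+u−y)T) ⇒ (r+u−y) = ln(F/S)/T
ln(18.15/18.38) = -0.012593; /T ⇒ -0.021588
y = r + u − ln(F/S)/T = 0.0115 + 0.0245 + 0.021588 = 0.057588
y = 5.76%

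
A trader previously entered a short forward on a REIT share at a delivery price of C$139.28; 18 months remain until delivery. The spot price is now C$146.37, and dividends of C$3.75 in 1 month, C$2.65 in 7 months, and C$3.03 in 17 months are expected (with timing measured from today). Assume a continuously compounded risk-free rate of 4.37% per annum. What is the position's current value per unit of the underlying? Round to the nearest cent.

PV(remaining dividends) I = 3.75·e^(−0.0437·1/12) + 2.65·e^(−0.0437·7/12) + 3.03·e^(−0.0437·17/12) = 9.1678
Current forward F = (S − I)·e^(rT) = (146.37 − 9.1678)·e^(0.0437·18/12) = 137.2022 × 1.067746 = 146.4971
Value (long) = (F − K)·e^(−rT) = (146.4971 − 139.28) × 0.936552 = 6.7592
Short position value = −(long value) = -C$6.76

-C$6.76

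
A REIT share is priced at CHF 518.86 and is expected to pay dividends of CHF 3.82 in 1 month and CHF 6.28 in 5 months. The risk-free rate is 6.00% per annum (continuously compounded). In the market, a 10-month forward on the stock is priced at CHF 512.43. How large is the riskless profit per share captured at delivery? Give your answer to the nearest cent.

CHF 22.60 per share

PV(dividends) I = 3.82·e^(−0.0600·1/12) + 6.28·e^(−0.0600·5/12) = 9.9259
Fair forward F* = (S − I)·e^(rT) = (518.86 − 9.9259)·e^0.050000 = 508.9341 × 1.051271 = 535.0277
Market CHF 512.43 < fair 535.0277: forward underpriced → reverse cash-and-carry (short the stock, invest proceeds at r, pay the dividends, go long the forward).
Profit at T = |F_mkt − F*| = |512.43 − 535.0277| = CHF 22.60 per share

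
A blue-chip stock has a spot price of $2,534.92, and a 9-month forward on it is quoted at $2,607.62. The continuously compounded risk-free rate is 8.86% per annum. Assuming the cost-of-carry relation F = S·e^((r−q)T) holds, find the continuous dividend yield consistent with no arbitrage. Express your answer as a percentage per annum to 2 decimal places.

5.09%

From F = S·e^((r−q)T): (r − q) = ln(F/S)/T
ln(2607.62/2534.92) = ln(1.028679) = 0.028275
(r − q) = 0.028275 / (9/12) = 0.037700
q = r − ln(F/S)/T = 0.0886 − 0.037700 = 0.050900
q = 5.09%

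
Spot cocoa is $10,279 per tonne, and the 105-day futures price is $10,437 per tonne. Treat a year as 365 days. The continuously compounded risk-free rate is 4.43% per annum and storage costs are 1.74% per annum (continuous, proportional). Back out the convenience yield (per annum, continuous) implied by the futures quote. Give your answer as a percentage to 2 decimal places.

0.87%

F = S·e^((r+u−y)T) ⇒ (r+u−y) = ln(F/S)/T
ln(10437/10279) = 0.015254; /T ⇒ 0.053026
y = r + u − ln(F/S)/T = 0.0443 + 0.0174 − 0.053026 = 0.008674
y = 0.87%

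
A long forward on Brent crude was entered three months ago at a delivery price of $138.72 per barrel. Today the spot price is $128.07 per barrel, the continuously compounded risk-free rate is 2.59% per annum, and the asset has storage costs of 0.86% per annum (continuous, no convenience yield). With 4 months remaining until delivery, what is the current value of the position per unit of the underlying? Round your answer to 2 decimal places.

Current fair forward for the remaining 4 months: F = S·e^((r + u)·T), (r + u) = 0.0259 + 0.0086 = 0.0345
F = 128.07 · e^(0.0345 × 4/12) = 128.07 × 1.011566 = 129.5513
Value of long forward = (F − K)·e^(−rT) = (129.5513 − 138.72) · e^(−0.0259·4/12)
= -9.1687 × 0.991404 = -9.09

-$9.09 per barrel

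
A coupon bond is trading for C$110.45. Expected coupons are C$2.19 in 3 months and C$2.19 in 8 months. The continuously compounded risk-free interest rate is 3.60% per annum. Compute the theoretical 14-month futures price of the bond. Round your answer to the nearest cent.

PV(coupons) I = 2.19·e^(−0.0360·3/12) + 2.19·e^(−0.0360·8/12)
I = 2.1704 + 2.1381 = 4.3085
F = (S − I)·e^(rT) = (110.45 − 4.3085) · e^(0.0360·14/12)
= 106.1415 · e^0.042000 = 106.1415 × 1.042894 = C$110.69

C$110.69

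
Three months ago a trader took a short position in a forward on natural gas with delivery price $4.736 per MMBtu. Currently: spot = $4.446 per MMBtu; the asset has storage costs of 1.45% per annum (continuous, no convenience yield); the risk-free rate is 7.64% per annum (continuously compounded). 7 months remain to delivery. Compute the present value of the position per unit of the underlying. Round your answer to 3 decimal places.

$0.046 per MMBtu

Current fair forward for the remaining 7 months: F = S·e^((r + u)·T), (r + u) = 0.0764 + 0.0145 = 0.0909
F = 4.446 · e^(0.0909 × 7/12) = 4.446 × 1.054456 = 4.6881
Value of long forward = (F − K)·e^(−rT) = (4.6881 − 4.736) · e^(−0.0764·7/12)
= -0.0479 × 0.956412 = -0.046
Short position value = −(long value) = $0.046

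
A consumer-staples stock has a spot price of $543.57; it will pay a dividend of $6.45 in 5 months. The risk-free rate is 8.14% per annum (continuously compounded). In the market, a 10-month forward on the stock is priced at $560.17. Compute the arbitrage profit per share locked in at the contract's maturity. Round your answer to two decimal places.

$14.88 per share

PV(dividends) I = 6.45·e^(−0.0814·5/12) = 6.2349
Fair forward F* = (S − I)·e^(rT) = (543.57 − 6.2349)·e^0.067833 = 537.3351 × 1.070187 = 575.0490
Market $560.17 < fair 575.0490: forward underpriced → reverse cash-and-carry (short the stock, invest proceeds at r, pay the dividends, go long the forward).
Profit at T = |F_mkt − F*| = |560.17 − 575.0490| = $14.88 per share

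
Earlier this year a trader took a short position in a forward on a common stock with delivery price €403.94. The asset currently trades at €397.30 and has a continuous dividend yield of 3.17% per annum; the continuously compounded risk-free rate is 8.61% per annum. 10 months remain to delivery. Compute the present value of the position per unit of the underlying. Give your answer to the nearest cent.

-€10.97

Current fair forward for the remaining 10 months: F = S·e^((r − q)·T), (r − q) = 0.0861 − 0.0317 = 0.0544
F = 397.30 · e^(0.0544 × 10/12) = 397.30 × 1.046377 = 415.7256
Value of long forward = (F − K)·e^(−rT) = (415.7256 − 403.94) · e^(−0.0861·10/12)
= 11.7856 × 0.930764 = 10.97
Short position value = −(long value) = -€10.97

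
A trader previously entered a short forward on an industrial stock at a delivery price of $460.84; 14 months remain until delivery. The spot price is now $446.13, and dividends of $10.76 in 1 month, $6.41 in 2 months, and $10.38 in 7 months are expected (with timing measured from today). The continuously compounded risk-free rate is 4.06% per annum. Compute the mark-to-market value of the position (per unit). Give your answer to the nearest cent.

$20.62

PV(remaining dividends) I = 10.76·e^(−0.0406·1/12) + 6.41·e^(−0.0406·2/12) + 10.38·e^(−0.0406·7/12) = 27.2275
Current forward F = (S − I)·e^(rT) = (446.13 − 27.2275)·e^(0.0406·14/12) = 418.9025 × 1.048506 = 439.2218
Value (long) = (F − K)·e^(−rT) = (439.2218 − 460.84) × 0.953738 = -20.6181
Short position value = −(long value) = $20.62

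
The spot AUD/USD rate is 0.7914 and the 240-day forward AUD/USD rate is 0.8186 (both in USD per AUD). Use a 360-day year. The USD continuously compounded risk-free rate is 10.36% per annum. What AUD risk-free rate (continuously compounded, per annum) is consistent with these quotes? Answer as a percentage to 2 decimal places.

F = S·e^((r_USD − r_AUD)T) ⇒ r_AUD = r_USD − ln(F/S)/T
ln(0.8186/0.7914) = 0.033792; /(240/360) = 0.050688
r_AUD = 0.1036 − 0.050688 = 0.052912
r_AUD = 5.29%

5.29%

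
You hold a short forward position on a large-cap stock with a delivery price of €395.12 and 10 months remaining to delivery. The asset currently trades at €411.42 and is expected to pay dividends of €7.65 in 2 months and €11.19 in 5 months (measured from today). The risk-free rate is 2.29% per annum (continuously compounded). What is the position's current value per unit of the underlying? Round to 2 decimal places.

-€5.06

PV(remaining dividends) I = 7.65·e^(−0.0229·2/12) + 11.19·e^(−0.0229·5/12) = 18.7046
Current forward F = (S − I)·e^(rT) = (411.42 − 18.7046)·e^(0.0229·10/12) = 392.7154 × 1.019267 = 400.2818
Value (long) = (F − K)·e^(−rT) = (400.2818 − 395.12) × 0.981098 = 5.0642
Short position value = −(long value) = -€5.06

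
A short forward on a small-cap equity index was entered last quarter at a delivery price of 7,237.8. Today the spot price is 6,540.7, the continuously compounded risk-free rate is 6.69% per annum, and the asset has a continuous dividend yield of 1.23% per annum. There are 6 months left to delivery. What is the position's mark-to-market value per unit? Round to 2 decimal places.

499.10

Current fair forward for the remaining 6 months: F = S·e^((r − q)·T), (r − q) = 0.0669 − 0.0123 = 0.0546
F = 6540.7 · e^(0.0546 × 6/12) = 6540.7 × 1.02767606 = 6721.7208
Value of long forward = (F − K)·e^(−rT) = (6721.7208 − 7237.8) · e^(−0.0669·6/12)
= -516.0792 × 0.96710327 = -499.10
Short position value = −(long value) = 499.10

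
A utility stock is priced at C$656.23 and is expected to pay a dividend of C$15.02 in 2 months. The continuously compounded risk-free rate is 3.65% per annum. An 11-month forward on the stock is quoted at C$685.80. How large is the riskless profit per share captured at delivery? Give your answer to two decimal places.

C$22.68 per share

PV(dividends) I = 15.02·e^(−0.0365·2/12) = 14.9289
Fair forward F* = (S − I)·e^(rT) = (656.23 − 14.9289)·e^0.033458 = 641.3011 × 1.034024 = 663.1207
Market C$685.80 > fair 663.1207: forward overpriced → cash-and-carry (borrow at r, buy the stock and collect the dividends, short the forward).
Profit at T = |F_mkt − F*| = |685.80 − 663.1207| = C$22.68 per share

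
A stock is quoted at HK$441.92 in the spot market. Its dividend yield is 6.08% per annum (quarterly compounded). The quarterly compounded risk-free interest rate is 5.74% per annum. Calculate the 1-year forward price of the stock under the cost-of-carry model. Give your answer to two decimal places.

F = S · (1+r/4)^(4T) / (1+q/4)^(4T)
= 441.92 × 1.058647 / 1.062200 = 441.92 × 0.996655
F = HK$440.44

HK$440.44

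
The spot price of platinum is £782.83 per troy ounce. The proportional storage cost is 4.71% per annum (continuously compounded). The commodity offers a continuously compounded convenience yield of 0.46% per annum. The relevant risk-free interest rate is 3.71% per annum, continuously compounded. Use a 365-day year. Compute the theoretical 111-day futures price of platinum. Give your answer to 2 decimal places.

Net carry = r + u − y = 0.0371 + 0.0471 − 0.0046 = 0.0796
F = S·e^((r+u−y)T) = 782.83 · e^(0.0796 × 111/365) = 782.83 · e^0.024207
= 782.83 × 1.024502 = £802.01 per troy ounce

£802.01 per troy ounce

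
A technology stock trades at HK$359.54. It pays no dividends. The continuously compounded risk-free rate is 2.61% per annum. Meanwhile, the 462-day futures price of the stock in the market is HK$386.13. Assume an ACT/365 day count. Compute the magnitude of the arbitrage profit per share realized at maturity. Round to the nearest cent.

Fair futures: F* = S·e^(carry·T), with carry = r = 0.0261
F* = 359.54 · e^(0.0261 × 462/365) = 359.54 · e^0.033036 = 359.54 × 1.033588 = HK$371.6162
Market HK$386.13 > fair HK$371.6162: forward overpriced → cash-and-carry (buy spot, short the forward).
At maturity, profit = |F_mkt − F*| = |386.13 − 371.6162| = HK$14.51 per share

HK$14.51 per share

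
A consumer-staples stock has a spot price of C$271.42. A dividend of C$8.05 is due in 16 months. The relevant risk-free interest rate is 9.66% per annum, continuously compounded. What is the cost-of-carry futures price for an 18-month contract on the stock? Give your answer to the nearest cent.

C$305.56

PV(dividends) I = 8.05·e^(−0.0966·16/12)
I = 7.0772
F = (S − I)·e^(rT) = (271.42 − 7.0772) · e^(0.0966·18/12)
= 264.3428 · e^0.144900 = 264.3428 × 1.155924 = C$305.56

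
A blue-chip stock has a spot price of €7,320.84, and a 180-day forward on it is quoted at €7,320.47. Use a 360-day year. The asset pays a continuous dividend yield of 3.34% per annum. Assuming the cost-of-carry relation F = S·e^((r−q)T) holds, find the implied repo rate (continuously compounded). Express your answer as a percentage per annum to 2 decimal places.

3.33%

From F = S·e^((r−q)T): (r − q) = ln(F/S)/T
ln(7320.47/7320.84) = ln(0.999949) = -0.000051
(r − q) = -0.000051 / (180/360) = -0.000102
r = ln(F/S)/T + q = -0.000102 + 0.0334 = 0.033298
r = 3.33%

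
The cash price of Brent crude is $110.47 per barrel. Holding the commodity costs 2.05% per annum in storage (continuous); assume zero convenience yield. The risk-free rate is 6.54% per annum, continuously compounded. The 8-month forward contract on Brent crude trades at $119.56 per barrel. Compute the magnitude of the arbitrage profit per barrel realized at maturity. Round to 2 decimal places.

Fair forward: F* = S·e^(carry·T), with carry = (r + u) = 0.0654 + 0.0205 = 0.0859
F* = 110.47 · e^(0.0859 × 8/12) = 110.47 · e^0.057267 = 110.47 × 1.058939 = $116.9810
Market $119.56 > fair $116.9810: forward overpriced → cash-and-carry (buy spot, short the forward).
At maturity, profit = |F_mkt − F*| = |119.56 − 116.9810| = $2.58 per barrel

$2.58 per barrel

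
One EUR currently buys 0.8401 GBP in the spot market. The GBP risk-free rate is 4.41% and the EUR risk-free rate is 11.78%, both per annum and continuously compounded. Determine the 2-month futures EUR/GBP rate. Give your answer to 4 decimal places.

0.8298

F = S·e^((r_GBP − r_EUR)T) = 0.8401 · e^((0.0441 − 0.1178) × 2/12)
= 0.8401 · e^-0.012283 = 0.8401 × 0.987792
F = 0.8298 GBP per EUR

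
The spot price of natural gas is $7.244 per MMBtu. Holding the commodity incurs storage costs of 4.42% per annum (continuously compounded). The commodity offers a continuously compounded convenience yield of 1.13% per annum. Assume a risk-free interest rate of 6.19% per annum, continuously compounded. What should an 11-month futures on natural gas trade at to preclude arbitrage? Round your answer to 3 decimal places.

Net carry = r + u − y = 0.0619 + 0.0442 − 0.0113 = 0.0948
F = S·e^((r+u−y)T) = 7.244 · e^(0.0948 × 11/12) = 7.244 · e^0.086900
= 7.244 × 1.090788 = $7.902 per MMBtu

$7.902 per MMBtu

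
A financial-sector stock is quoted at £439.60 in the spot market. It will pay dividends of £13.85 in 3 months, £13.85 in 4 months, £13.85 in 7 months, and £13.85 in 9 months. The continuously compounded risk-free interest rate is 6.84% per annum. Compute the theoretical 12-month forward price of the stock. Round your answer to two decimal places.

£413.31

PV(dividends) I = 13.85·e^(−0.0684·3/12) + 13.85·e^(−0.0684·4/12) + 13.85·e^(−0.0684·7/12) + 13.85·e^(−0.0684·9/12)
I = 13.6152 + 13.5378 + 13.3083 + 13.1574 = 53.6187
F = (S − I)·e^(rT) = (439.60 − 53.6187) · e^(0.0684·12/12)
= 385.9813 · e^0.068400 = 385.9813 × 1.070794 = £413.31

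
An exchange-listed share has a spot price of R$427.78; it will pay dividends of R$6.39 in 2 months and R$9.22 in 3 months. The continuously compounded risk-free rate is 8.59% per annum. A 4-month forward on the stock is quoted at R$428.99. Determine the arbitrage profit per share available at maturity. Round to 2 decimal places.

PV(dividends) I = 6.39·e^(−0.0859·2/12) + 9.22·e^(−0.0859·3/12) = 15.3233
Fair forward F* = (S − I)·e^(rT) = (427.78 − 15.3233)·e^0.028633 = 412.4567 × 1.029047 = 424.4373
Market R$428.99 > fair 424.4373: forward overpriced → cash-and-carry (borrow at r, buy the stock and collect the dividends, short the forward).
Profit at T = |F_mkt − F*| = |428.99 − 424.4373| = R$4.55 per share

R$4.55 per share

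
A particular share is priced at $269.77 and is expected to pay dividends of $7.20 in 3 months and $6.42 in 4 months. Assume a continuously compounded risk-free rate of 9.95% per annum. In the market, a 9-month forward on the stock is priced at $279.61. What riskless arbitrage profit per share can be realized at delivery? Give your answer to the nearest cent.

PV(dividends) I = 7.20·e^(−0.0995·3/12) + 6.42·e^(−0.0995·4/12) = 13.2337
Fair forward F* = (S − I)·e^(rT) = (269.77 − 13.2337)·e^0.074625 = 256.5363 × 1.077480 = 276.4127
Market $279.61 > fair 276.4127: forward overpriced → cash-and-carry (borrow at r, buy the stock and collect the dividends, short the forward).
Profit at T = |F_mkt − F*| = |279.61 − 276.4127| = $3.20 per share

$3.20 per share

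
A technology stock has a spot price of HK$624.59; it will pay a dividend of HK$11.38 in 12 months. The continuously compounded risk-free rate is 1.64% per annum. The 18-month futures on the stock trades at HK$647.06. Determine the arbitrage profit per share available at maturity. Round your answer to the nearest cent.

PV(dividends) I = 11.38·e^(−0.0164·12/12) = 11.1949
Fair futures F* = (S − I)·e^(rT) = (624.59 − 11.1949)·e^0.024600 = 613.3951 × 1.024905 = 628.6717
Market HK$647.06 > fair 628.6717: forward overpriced → cash-and-carry (borrow at r, buy the stock and collect the dividends, short the forward).
Profit at T = |F_mkt − F*| = |647.06 − 628.6717| = HK$18.39 per share

HK$18.39 per share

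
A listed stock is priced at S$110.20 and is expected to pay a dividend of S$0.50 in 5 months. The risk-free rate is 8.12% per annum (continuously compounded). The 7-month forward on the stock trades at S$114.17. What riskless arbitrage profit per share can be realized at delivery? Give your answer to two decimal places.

S$0.87 per share

PV(dividends) I = 0.50·e^(−0.0812·5/12) = 0.4834
Fair forward F* = (S − I)·e^(rT) = (110.20 − 0.4834)·e^0.047367 = 109.7166 × 1.048507 = 115.0386
Market S$114.17 < fair 115.0386: forward underpriced → reverse cash-and-carry (short the stock, invest proceeds at r, pay the dividends, go long the forward).
Profit at T = |F_mkt − F*| = |114.17 − 115.0386| = S$0.87 per share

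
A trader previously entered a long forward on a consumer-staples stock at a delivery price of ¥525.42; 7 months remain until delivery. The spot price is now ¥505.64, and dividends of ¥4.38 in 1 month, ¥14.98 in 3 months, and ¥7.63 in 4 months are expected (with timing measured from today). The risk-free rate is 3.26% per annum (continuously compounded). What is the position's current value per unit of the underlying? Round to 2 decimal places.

-¥36.66

PV(remaining dividends) I = 4.38·e^(−0.0326·1/12) + 14.98·e^(−0.0326·3/12) + 7.63·e^(−0.0326·4/12) = 26.7741
Current forward F = (S − I)·e^(rT) = (505.64 − 26.7741)·e^(0.0326·7/12) = 478.8659 × 1.019199 = 488.0596
Value (long) = (F − K)·e^(−rT) = (488.0596 − 525.42) × 0.981163 = -36.6566
Value = -¥36.66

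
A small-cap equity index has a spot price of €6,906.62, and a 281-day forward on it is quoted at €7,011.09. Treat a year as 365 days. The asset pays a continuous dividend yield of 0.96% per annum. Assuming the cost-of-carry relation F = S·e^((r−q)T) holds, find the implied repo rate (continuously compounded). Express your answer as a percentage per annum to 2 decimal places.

2.91%

From F = S·e^((r−q)T): (r − q) = ln(F/S)/T
ln(7011.09/6906.62) = ln(1.015126) = 0.015013
(r − q) = 0.015013 / (281/365) = 0.019501
r = ln(F/S)/T + q = 0.019501 + 0.0096 = 0.029101
r = 2.91%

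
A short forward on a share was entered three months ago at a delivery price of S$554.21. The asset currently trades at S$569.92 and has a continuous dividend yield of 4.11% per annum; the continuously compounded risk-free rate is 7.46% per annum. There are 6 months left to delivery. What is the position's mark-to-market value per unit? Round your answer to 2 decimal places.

Current fair forward for the remaining 6 months: F = S·e^((r − q)·T), (r − q) = 0.0746 − 0.0411 = 0.0335
F = 569.92 · e^(0.0335 × 6/12) = 569.92 × 1.016891 = 579.5465
Value of long forward = (F − K)·e^(−rT) = (579.5465 − 554.21) · e^(−0.0746·6/12)
= 25.3365 × 0.963387 = 24.41
Short position value = −(long value) = -S$24.41

-S$24.41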